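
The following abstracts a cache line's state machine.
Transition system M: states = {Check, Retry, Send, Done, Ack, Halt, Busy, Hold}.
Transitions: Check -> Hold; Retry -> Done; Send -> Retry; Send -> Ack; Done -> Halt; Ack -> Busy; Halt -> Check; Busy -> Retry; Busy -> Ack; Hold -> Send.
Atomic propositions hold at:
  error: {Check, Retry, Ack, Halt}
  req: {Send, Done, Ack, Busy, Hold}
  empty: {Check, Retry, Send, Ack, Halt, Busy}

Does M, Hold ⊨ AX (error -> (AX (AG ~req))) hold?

Yes

Sat(~req) = {Check, Retry, Halt}
AG ~req: greatest fixpoint, start Z0 = {Check, Retry, Halt}, keep only states in Sat with every successor in Z. Z1 = {Halt}; Z2 = ∅; fixed.
Sat(AG ~req) = ∅
Sat(AX (AG ~req)) = {s : every successor in ∅} = ∅
Sat(error -> (AX (AG ~req))) = {Send, Done, Busy, Hold}
Sat(AX (error -> (AX (AG ~req)))) = {s : every successor in {Send, Done, Busy, Hold}} = {Check, Retry, Ack, Hold}
Hold ∈ Sat(AX (error -> (AX (AG ~req)))) = {Check, Retry, Ack, Hold}, so the formula holds at Hold.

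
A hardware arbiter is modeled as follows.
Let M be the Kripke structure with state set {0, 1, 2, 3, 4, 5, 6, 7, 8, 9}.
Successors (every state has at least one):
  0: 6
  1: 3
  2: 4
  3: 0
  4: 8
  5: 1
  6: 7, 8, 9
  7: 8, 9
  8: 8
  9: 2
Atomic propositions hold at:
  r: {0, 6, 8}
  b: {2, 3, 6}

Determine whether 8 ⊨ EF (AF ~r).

No

Sat(~r) = {1, 2, 3, 4, 5, 7, 9}
AF ~r: least fixpoint, start Z0 = {1, 2, 3, 4, 5, 7, 9}, add states with every successor in Z. Already a fixed point.
Sat(AF ~r) = {1, 2, 3, 4, 5, 7, 9}
EF (AF ~r): least fixpoint, start Z0 = {1, 2, 3, 4, 5, 7, 9}, add states with some successor in Z. Z1 = {1, 2, 3, 4, 5, 6, 7, 9}; Z2 = {0, 1, 2, 3, 4, 5, 6, 7, 9}; fixed.
Sat(EF (AF ~r)) = {0, 1, 2, 3, 4, 5, 6, 7, 9}
8 ∉ Sat(EF (AF ~r)) = {0, 1, 2, 3, 4, 5, 6, 7, 9}, so the formula does not hold at 8.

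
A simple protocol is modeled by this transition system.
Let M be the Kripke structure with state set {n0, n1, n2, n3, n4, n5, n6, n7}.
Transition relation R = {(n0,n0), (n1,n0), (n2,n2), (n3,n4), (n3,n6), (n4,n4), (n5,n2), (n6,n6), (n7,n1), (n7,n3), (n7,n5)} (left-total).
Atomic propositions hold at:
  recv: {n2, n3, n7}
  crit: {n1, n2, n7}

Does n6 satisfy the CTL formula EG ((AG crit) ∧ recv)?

No

AG crit: greatest fixpoint, start Z0 = {n1, n2, n7}, keep only states in Sat with every successor in Z. Z1 = {n2}; fixed.
Sat(AG crit) = {n2}
Sat((AG crit) ∧ recv) = {n2}
EG ((AG crit) ∧ recv): greatest fixpoint, start Z0 = {n2}, keep only states in Sat with some successor in Z. Already a fixed point.
Sat(EG ((AG crit) ∧ recv)) = {n2}
n6 ∉ Sat(EG ((AG crit) ∧ recv)) = {n2}, so the formula does not hold at n6.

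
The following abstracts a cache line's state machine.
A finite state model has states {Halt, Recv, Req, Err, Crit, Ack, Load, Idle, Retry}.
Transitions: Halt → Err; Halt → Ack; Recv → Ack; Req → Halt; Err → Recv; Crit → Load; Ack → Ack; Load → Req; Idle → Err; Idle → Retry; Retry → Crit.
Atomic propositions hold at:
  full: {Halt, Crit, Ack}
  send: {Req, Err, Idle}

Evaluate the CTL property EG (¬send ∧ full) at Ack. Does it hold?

Yes

Sat(¬send) = {Halt, Recv, Crit, Ack, Load, Retry}
Sat(¬send ∧ full) = {Halt, Crit, Ack}
EG (¬send ∧ full): greatest fixpoint, start Z0 = {Halt, Crit, Ack}, keep only states in Sat with some successor in Z. Z1 = {Halt, Ack}; fixed.
Sat(EG (¬send ∧ full)) = {Halt, Ack}
Ack ∈ Sat(EG (¬send ∧ full)) = {Halt, Ack}, so the formula holds at Ack.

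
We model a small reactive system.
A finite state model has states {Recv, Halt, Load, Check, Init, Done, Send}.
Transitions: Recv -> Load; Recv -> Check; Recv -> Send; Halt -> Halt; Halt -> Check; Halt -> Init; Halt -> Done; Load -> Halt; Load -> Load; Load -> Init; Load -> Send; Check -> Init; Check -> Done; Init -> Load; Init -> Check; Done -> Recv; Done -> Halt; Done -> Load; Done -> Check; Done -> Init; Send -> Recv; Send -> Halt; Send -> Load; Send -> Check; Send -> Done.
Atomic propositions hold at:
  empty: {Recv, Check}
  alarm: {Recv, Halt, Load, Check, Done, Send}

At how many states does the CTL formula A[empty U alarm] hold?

A[empty U alarm]: least fixpoint, start Z0 = Sat(alarm) = {Recv, Halt, Load, Check, Done, Send}, add states in Sat(empty) with every successor in Z. Already a fixed point.
Sat(A[empty U alarm]) = {Recv, Halt, Load, Check, Done, Send}
|Sat(A[empty U alarm])| = |{Recv, Halt, Load, Check, Done, Send}| = 6.

6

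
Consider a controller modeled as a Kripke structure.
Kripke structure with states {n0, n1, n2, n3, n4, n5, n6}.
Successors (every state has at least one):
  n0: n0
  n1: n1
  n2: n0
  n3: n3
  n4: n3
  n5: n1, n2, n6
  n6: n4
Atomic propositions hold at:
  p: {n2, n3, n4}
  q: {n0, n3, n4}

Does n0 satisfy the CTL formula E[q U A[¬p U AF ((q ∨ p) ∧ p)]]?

No

Sat(¬p) = {n0, n1, n5, n6}
Sat(q ∨ p) = {n0, n2, n3, n4}
Sat((q ∨ p) ∧ p) = {n2, n3, n4}
AF ((q ∨ p) ∧ p): least fixpoint, start Z0 = {n2, n3, n4}, add states with every successor in Z. Z1 = {n2, n3, n4, n6}; fixed.
Sat(AF ((q ∨ p) ∧ p)) = {n2, n3, n4, n6}
A[¬p U AF ((q ∨ p) ∧ p)]: least fixpoint, start Z0 = Sat(AF ((q ∨ p) ∧ p)) = {n2, n3, n4, n6}, add states in Sat(¬p) with every successor in Z. Already a fixed point.
Sat(A[¬p U AF ((q ∨ p) ∧ p)]) = {n2, n3, n4, n6}
E[q U A[¬p U AF ((q ∨ p) ∧ p)]]: least fixpoint, start Z0 = Sat(A[¬p U AF ((q ∨ p) ∧ p)]) = {n2, n3, n4, n6}, add states in Sat(q) with some successor in Z. Already a fixed point.
Sat(E[q U A[¬p U AF ((q ∨ p) ∧ p)]]) = {n2, n3, n4, n6}
n0 ∉ Sat(E[q U A[¬p U AF ((q ∨ p) ∧ p)]]) = {n2, n3, n4, n6}, so the formula does not hold at n0.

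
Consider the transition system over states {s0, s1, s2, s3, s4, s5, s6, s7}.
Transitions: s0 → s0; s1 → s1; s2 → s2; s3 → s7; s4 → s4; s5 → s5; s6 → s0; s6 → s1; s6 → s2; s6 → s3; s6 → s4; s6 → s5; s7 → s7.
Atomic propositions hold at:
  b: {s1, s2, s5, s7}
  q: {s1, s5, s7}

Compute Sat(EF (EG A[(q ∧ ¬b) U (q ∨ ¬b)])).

{s0, s1, s3, s4, s5, s6, s7}

Sat(¬b) = {s0, s3, s4, s6}
Sat(q ∧ ¬b) = ∅
Sat(q ∨ ¬b) = {s0, s1, s3, s4, s5, s6, s7}
A[(q ∧ ¬b) U (q ∨ ¬b)]: least fixpoint, start Z0 = Sat((q ∨ ¬b)) = {s0, s1, s3, s4, s5, s6, s7}, add states in Sat(q ∧ ¬b) with every successor in Z. Already a fixed point.
Sat(A[(q ∧ ¬b) U (q ∨ ¬b)]) = {s0, s1, s3, s4, s5, s6, s7}
EG A[(q ∧ ¬b) U (q ∨ ¬b)]: greatest fixpoint, start Z0 = {s0, s1, s3, s4, s5, s6, s7}, keep only states in Sat with some successor in Z. Already a fixed point.
Sat(EG A[(q ∧ ¬b) U (q ∨ ¬b)]) = {s0, s1, s3, s4, s5, s6, s7}
EF (EG A[(q ∧ ¬b) U (q ∨ ¬b)]): least fixpoint, start Z0 = {s0, s1, s3, s4, s5, s6, s7}, add states with some successor in Z. Already a fixed point.
Sat(EF (EG A[(q ∧ ¬b) U (q ∨ ¬b)])) = {s0, s1, s3, s4, s5, s6, s7}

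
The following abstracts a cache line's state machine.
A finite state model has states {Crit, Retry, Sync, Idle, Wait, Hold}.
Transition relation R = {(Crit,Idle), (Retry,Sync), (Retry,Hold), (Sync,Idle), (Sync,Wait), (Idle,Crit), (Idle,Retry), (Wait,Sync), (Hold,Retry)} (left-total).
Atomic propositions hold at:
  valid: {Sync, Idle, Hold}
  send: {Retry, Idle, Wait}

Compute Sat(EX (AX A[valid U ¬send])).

{Sync, Idle, Hold}

Sat(¬send) = {Crit, Sync, Hold}
A[valid U ¬send]: least fixpoint, start Z0 = Sat(¬send) = {Crit, Sync, Hold}, add states in Sat(valid) with every successor in Z. Already a fixed point.
Sat(A[valid U ¬send]) = {Crit, Sync, Hold}
Sat(AX A[valid U ¬send]) = {s : every successor in {Crit, Sync, Hold}} = {Retry, Wait}
Sat(EX (AX A[valid U ¬send])) = {s : some successor in {Retry, Wait}} = {Sync, Idle, Hold}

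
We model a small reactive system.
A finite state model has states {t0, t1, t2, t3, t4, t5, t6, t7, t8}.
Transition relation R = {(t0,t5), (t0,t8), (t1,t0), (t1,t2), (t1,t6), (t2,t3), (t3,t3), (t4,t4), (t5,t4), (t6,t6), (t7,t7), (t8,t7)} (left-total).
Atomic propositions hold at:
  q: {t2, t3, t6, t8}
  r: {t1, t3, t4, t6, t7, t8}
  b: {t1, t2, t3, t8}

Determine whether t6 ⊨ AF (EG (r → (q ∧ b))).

No

Sat(q ∧ b) = {t2, t3, t8}
Sat(r → (q ∧ b)) = {t0, t2, t3, t5, t8}
EG (r → (q ∧ b)): greatest fixpoint, start Z0 = {t0, t2, t3, t5, t8}, keep only states in Sat with some successor in Z. Z1 = {t0, t2, t3}; Z2 = {t2, t3}; fixed.
Sat(EG (r → (q ∧ b))) = {t2, t3}
AF (EG (r → (q ∧ b))): least fixpoint, start Z0 = {t2, t3}, add states with every successor in Z. Already a fixed point.
Sat(AF (EG (r → (q ∧ b)))) = {t2, t3}
t6 ∉ Sat(AF (EG (r → (q ∧ b)))) = {t2, t3}, so the formula does not hold at t6.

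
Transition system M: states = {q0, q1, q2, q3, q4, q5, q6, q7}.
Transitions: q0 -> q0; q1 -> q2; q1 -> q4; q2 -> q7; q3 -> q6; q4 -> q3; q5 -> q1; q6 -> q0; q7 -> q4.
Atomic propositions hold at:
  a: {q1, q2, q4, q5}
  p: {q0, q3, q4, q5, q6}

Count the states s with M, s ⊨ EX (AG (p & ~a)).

4

Sat(~a) = {q0, q3, q6, q7}
Sat(p & ~a) = {q0, q3, q6}
AG (p & ~a): greatest fixpoint, start Z0 = {q0, q3, q6}, keep only states in Sat with every successor in Z. Already a fixed point.
Sat(AG (p & ~a)) = {q0, q3, q6}
Sat(EX (AG (p & ~a))) = {s : some successor in {q0, q3, q6}} = {q0, q3, q4, q6}
|Sat(EX (AG (p & ~a)))| = |{q0, q3, q4, q6}| = 4.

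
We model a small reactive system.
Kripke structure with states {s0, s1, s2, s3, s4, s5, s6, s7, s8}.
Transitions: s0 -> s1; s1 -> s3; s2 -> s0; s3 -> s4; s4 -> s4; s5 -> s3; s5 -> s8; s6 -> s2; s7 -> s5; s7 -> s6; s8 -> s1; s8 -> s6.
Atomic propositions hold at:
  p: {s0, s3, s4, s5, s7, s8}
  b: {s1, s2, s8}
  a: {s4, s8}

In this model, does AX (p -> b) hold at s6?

Sat(p -> b) = {s1, s2, s6, s8}
Sat(AX (p -> b)) = {s : every successor in {s1, s2, s6, s8}} = {s0, s6, s8}
s6 ∈ Sat(AX (p -> b)) = {s0, s6, s8}, so the formula holds at s6.

Yes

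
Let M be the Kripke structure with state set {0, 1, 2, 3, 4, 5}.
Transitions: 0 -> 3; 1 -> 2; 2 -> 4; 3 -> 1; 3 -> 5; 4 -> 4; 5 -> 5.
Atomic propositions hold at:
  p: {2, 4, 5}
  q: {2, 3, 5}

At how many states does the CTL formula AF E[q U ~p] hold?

Sat(~p) = {0, 1, 3}
E[q U ~p]: least fixpoint, start Z0 = Sat(~p) = {0, 1, 3}, add states in Sat(q) with some successor in Z. Already a fixed point.
Sat(E[q U ~p]) = {0, 1, 3}
AF E[q U ~p]: least fixpoint, start Z0 = {0, 1, 3}, add states with every successor in Z. Already a fixed point.
Sat(AF E[q U ~p]) = {0, 1, 3}
|Sat(AF E[q U ~p])| = |{0, 1, 3}| = 3.

3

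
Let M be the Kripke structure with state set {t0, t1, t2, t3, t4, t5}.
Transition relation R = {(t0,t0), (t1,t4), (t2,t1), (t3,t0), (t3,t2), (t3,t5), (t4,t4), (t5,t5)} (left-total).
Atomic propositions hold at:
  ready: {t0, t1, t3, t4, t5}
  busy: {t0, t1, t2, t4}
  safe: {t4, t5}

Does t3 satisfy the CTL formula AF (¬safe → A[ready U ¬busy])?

Yes

Sat(¬safe) = {t0, t1, t2, t3}
Sat(¬busy) = {t3, t5}
A[ready U ¬busy]: least fixpoint, start Z0 = Sat(¬busy) = {t3, t5}, add states in Sat(ready) with every successor in Z. Already a fixed point.
Sat(A[ready U ¬busy]) = {t3, t5}
Sat(¬safe → A[ready U ¬busy]) = {t3, t4, t5}
AF (¬safe → A[ready U ¬busy]): least fixpoint, start Z0 = {t3, t4, t5}, add states with every successor in Z. Z1 = {t1, t3, t4, t5}; Z2 = {t1, t2, t3, t4, t5}; fixed.
Sat(AF (¬safe → A[ready U ¬busy])) = {t1, t2, t3, t4, t5}
t3 ∈ Sat(AF (¬safe → A[ready U ¬busy])) = {t1, t2, t3, t4, t5}, so the formula holds at t3.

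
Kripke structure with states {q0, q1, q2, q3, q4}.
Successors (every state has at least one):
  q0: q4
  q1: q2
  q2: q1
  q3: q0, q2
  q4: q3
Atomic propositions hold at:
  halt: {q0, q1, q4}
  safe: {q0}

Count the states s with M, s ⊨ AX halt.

Sat(AX halt) = {s : every successor in {q0, q1, q4}} = {q0, q2}
|Sat(AX halt)| = |{q0, q2}| = 2.

2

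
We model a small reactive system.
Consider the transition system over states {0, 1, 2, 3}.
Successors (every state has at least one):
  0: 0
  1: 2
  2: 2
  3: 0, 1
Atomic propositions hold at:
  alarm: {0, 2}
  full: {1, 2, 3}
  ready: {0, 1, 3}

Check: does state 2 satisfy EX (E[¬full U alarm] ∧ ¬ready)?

Sat(¬full) = {0}
E[¬full U alarm]: least fixpoint, start Z0 = Sat(alarm) = {0, 2}, add states in Sat(¬full) with some successor in Z. Already a fixed point.
Sat(E[¬full U alarm]) = {0, 2}
Sat(¬ready) = {2}
Sat(E[¬full U alarm] ∧ ¬ready) = {2}
Sat(EX (E[¬full U alarm] ∧ ¬ready)) = {s : some successor in {2}} = {1, 2}
2 ∈ Sat(EX (E[¬full U alarm] ∧ ¬ready)) = {1, 2}, so the formula holds at 2.

Yes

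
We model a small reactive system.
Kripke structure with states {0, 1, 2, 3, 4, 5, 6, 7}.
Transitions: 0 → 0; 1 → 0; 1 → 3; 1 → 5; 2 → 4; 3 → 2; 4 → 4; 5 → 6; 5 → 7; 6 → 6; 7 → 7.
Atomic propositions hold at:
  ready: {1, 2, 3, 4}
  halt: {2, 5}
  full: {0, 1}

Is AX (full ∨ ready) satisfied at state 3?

Yes

Sat(full ∨ ready) = {0, 1, 2, 3, 4}
Sat(AX (full ∨ ready)) = {s : every successor in {0, 1, 2, 3, 4}} = {0, 2, 3, 4}
3 ∈ Sat(AX (full ∨ ready)) = {0, 2, 3, 4}, so the formula holds at 3.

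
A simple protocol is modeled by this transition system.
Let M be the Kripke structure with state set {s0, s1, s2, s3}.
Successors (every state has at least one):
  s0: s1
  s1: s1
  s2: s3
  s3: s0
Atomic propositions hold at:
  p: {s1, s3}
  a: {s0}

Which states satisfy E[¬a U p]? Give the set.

Sat(¬a) = {s1, s2, s3}
E[¬a U p]: least fixpoint, start Z0 = Sat(p) = {s1, s3}, add states in Sat(¬a) with some successor in Z. Z1 = {s1, s2, s3}; fixed.
Sat(E[¬a U p]) = {s1, s2, s3}

{s1, s2, s3}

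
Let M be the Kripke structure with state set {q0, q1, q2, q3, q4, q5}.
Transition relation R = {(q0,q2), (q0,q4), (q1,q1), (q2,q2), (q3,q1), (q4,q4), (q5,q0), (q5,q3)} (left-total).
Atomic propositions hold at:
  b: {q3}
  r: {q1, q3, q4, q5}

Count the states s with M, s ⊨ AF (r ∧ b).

Sat(r ∧ b) = {q3}
AF (r ∧ b): least fixpoint, start Z0 = {q3}, add states with every successor in Z. Already a fixed point.
Sat(AF (r ∧ b)) = {q3}
|Sat(AF (r ∧ b))| = |{q3}| = 1.

1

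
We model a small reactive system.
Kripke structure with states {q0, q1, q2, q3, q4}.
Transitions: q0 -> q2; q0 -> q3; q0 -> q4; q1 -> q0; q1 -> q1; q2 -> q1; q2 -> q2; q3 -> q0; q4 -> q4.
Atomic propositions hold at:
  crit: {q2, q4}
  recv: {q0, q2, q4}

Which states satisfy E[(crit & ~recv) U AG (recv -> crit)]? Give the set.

{q4}

Sat(~recv) = {q1, q3}
Sat(crit & ~recv) = ∅
Sat(recv -> crit) = {q1, q2, q3, q4}
AG (recv -> crit): greatest fixpoint, start Z0 = {q1, q2, q3, q4}, keep only states in Sat with every successor in Z. Z1 = {q2, q4}; Z2 = {q4}; fixed.
Sat(AG (recv -> crit)) = {q4}
E[(crit & ~recv) U AG (recv -> crit)]: least fixpoint, start Z0 = Sat(AG (recv -> crit)) = {q4}, add states in Sat(crit & ~recv) with some successor in Z. Already a fixed point.
Sat(E[(crit & ~recv) U AG (recv -> crit)]) = {q4}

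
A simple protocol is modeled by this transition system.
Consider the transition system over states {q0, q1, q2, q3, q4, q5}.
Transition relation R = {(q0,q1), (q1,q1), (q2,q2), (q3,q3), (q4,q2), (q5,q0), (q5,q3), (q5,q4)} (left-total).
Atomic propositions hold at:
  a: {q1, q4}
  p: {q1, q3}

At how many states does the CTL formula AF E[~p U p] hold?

Sat(~p) = {q0, q2, q4, q5}
E[~p U p]: least fixpoint, start Z0 = Sat(p) = {q1, q3}, add states in Sat(~p) with some successor in Z. Z1 = {q0, q1, q3, q5}; fixed.
Sat(E[~p U p]) = {q0, q1, q3, q5}
AF E[~p U p]: least fixpoint, start Z0 = {q0, q1, q3, q5}, add states with every successor in Z. Already a fixed point.
Sat(AF E[~p U p]) = {q0, q1, q3, q5}
|Sat(AF E[~p U p])| = |{q0, q1, q3, q5}| = 4.

4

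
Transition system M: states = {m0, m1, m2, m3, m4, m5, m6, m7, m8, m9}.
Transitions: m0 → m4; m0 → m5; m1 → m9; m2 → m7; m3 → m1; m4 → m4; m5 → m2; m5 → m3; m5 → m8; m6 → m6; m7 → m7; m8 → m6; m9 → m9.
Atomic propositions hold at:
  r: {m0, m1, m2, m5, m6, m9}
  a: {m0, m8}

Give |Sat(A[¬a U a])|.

2

Sat(¬a) = {m1, m2, m3, m4, m5, m6, m7, m9}
A[¬a U a]: least fixpoint, start Z0 = Sat(a) = {m0, m8}, add states in Sat(¬a) with every successor in Z. Already a fixed point.
Sat(A[¬a U a]) = {m0, m8}
|Sat(A[¬a U a])| = |{m0, m8}| = 2.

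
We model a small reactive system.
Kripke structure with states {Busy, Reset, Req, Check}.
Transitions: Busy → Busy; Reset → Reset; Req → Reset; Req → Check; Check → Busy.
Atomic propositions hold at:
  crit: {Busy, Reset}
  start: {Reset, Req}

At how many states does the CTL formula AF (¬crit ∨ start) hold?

3

Sat(¬crit) = {Req, Check}
Sat(¬crit ∨ start) = {Reset, Req, Check}
AF (¬crit ∨ start): least fixpoint, start Z0 = {Reset, Req, Check}, add states with every successor in Z. Already a fixed point.
Sat(AF (¬crit ∨ start)) = {Reset, Req, Check}
|Sat(AF (¬crit ∨ start))| = |{Reset, Req, Check}| = 3.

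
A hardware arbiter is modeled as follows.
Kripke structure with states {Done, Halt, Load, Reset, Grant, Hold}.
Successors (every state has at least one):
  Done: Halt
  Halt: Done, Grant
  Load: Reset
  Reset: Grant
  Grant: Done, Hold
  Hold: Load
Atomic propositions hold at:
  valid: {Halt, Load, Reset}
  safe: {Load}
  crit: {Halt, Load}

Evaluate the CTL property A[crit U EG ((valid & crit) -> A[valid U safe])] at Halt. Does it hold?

Sat(valid & crit) = {Halt, Load}
A[valid U safe]: least fixpoint, start Z0 = Sat(safe) = {Load}, add states in Sat(valid) with every successor in Z. Already a fixed point.
Sat(A[valid U safe]) = {Load}
Sat((valid & crit) -> A[valid U safe]) = {Done, Load, Reset, Grant, Hold}
EG ((valid & crit) -> A[valid U safe]): greatest fixpoint, start Z0 = {Done, Load, Reset, Grant, Hold}, keep only states in Sat with some successor in Z. Z1 = {Load, Reset, Grant, Hold}; fixed.
Sat(EG ((valid & crit) -> A[valid U safe])) = {Load, Reset, Grant, Hold}
A[crit U EG ((valid & crit) -> A[valid U safe])]: least fixpoint, start Z0 = Sat(EG ((valid & crit) -> A[valid U safe])) = {Load, Reset, Grant, Hold}, add states in Sat(crit) with every successor in Z. Already a fixed point.
Sat(A[crit U EG ((valid & crit) -> A[valid U safe])]) = {Load, Reset, Grant, Hold}
Halt ∉ Sat(A[crit U EG ((valid & crit) -> A[valid U safe])]) = {Load, Reset, Grant, Hold}, so the formula does not hold at Halt.

No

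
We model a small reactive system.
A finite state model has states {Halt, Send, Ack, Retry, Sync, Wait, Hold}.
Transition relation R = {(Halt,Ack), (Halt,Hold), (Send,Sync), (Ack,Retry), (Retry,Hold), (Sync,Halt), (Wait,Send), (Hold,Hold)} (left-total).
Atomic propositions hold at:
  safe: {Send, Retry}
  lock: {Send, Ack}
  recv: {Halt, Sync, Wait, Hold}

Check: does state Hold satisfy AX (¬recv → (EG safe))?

Sat(¬recv) = {Send, Ack, Retry}
EG safe: greatest fixpoint, start Z0 = {Send, Retry}, keep only states in Sat with some successor in Z. Z1 = ∅; fixed.
Sat(EG safe) = ∅
Sat(¬recv → (EG safe)) = {Halt, Sync, Wait, Hold}
Sat(AX (¬recv → (EG safe))) = {s : every successor in {Halt, Sync, Wait, Hold}} = {Send, Retry, Sync, Hold}
Hold ∈ Sat(AX (¬recv → (EG safe))) = {Send, Retry, Sync, Hold}, so the formula holds at Hold.

Yes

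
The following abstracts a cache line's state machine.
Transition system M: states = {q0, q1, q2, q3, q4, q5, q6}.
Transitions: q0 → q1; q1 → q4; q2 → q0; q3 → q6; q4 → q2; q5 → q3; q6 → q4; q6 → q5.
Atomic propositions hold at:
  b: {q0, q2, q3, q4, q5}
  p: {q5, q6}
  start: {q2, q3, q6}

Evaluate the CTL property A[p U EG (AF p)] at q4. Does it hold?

AF p: least fixpoint, start Z0 = {q5, q6}, add states with every successor in Z. Z1 = {q3, q5, q6}; fixed.
Sat(AF p) = {q3, q5, q6}
EG (AF p): greatest fixpoint, start Z0 = {q3, q5, q6}, keep only states in Sat with some successor in Z. Already a fixed point.
Sat(EG (AF p)) = {q3, q5, q6}
A[p U EG (AF p)]: least fixpoint, start Z0 = Sat(EG (AF p)) = {q3, q5, q6}, add states in Sat(p) with every successor in Z. Already a fixed point.
Sat(A[p U EG (AF p)]) = {q3, q5, q6}
q4 ∉ Sat(A[p U EG (AF p)]) = {q3, q5, q6}, so the formula does not hold at q4.

No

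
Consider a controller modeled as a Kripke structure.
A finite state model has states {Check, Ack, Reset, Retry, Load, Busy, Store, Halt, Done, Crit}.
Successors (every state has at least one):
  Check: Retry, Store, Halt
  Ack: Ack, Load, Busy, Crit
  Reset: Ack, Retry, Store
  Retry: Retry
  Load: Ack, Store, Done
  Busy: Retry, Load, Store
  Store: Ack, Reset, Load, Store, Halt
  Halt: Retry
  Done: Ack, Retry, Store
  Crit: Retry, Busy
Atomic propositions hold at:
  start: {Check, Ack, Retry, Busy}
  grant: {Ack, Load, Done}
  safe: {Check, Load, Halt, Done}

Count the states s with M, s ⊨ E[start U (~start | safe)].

9

Sat(~start) = {Reset, Load, Store, Halt, Done, Crit}
Sat(~start | safe) = {Check, Reset, Load, Store, Halt, Done, Crit}
E[start U (~start | safe)]: least fixpoint, start Z0 = Sat((~start | safe)) = {Check, Reset, Load, Store, Halt, Done, Crit}, add states in Sat(start) with some successor in Z. Z1 = {Check, Ack, Reset, Load, Busy, Store, Halt, Done, Crit}; fixed.
Sat(E[start U (~start | safe)]) = {Check, Ack, Reset, Load, Busy, Store, Halt, Done, Crit}
|Sat(E[start U (~start | safe)])| = |{Check, Ack, Reset, Load, Busy, Store, Halt, Done, Crit}| = 9.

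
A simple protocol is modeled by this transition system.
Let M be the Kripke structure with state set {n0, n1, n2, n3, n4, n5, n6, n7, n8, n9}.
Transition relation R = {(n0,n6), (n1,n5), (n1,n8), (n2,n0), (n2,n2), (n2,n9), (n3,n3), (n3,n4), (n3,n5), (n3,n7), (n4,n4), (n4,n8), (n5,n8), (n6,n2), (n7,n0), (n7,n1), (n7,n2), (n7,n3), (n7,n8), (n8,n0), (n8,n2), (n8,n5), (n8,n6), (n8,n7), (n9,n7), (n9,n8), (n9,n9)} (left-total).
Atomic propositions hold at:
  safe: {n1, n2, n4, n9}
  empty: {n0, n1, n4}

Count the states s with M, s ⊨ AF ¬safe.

Sat(¬safe) = {n0, n3, n5, n6, n7, n8}
AF ¬safe: least fixpoint, start Z0 = {n0, n3, n5, n6, n7, n8}, add states with every successor in Z. Z1 = {n0, n1, n3, n5, n6, n7, n8}; fixed.
Sat(AF ¬safe) = {n0, n1, n3, n5, n6, n7, n8}
|Sat(AF ¬safe)| = |{n0, n1, n3, n5, n6, n7, n8}| = 7.

7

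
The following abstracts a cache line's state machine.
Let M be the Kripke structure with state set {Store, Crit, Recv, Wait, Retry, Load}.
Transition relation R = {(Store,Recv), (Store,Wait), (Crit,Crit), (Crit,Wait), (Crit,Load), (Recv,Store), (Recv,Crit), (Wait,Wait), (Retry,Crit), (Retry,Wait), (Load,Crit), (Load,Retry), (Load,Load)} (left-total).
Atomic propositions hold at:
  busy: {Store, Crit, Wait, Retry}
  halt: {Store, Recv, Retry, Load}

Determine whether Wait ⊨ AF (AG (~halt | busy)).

Sat(~halt) = {Crit, Wait}
Sat(~halt | busy) = {Store, Crit, Wait, Retry}
AG (~halt | busy): greatest fixpoint, start Z0 = {Store, Crit, Wait, Retry}, keep only states in Sat with every successor in Z. Z1 = {Wait, Retry}; Z2 = {Wait}; fixed.
Sat(AG (~halt | busy)) = {Wait}
AF (AG (~halt | busy)): least fixpoint, start Z0 = {Wait}, add states with every successor in Z. Already a fixed point.
Sat(AF (AG (~halt | busy))) = {Wait}
Wait ∈ Sat(AF (AG (~halt | busy))) = {Wait}, so the formula holds at Wait.

Yes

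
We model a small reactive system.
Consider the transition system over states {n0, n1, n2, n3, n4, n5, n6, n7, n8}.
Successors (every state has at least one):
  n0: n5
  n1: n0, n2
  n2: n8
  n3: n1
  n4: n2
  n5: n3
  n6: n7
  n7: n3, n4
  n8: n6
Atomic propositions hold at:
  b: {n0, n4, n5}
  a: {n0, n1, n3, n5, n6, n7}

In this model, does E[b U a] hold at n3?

Yes

E[b U a]: least fixpoint, start Z0 = Sat(a) = {n0, n1, n3, n5, n6, n7}, add states in Sat(b) with some successor in Z. Already a fixed point.
Sat(E[b U a]) = {n0, n1, n3, n5, n6, n7}
n3 ∈ Sat(E[b U a]) = {n0, n1, n3, n5, n6, n7}, so the formula holds at n3.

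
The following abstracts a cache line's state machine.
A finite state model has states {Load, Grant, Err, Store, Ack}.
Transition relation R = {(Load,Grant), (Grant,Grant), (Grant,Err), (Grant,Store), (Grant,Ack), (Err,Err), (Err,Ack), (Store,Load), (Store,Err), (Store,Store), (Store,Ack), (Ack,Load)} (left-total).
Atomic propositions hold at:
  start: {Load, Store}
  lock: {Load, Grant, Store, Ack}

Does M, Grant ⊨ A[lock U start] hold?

No

A[lock U start]: least fixpoint, start Z0 = Sat(start) = {Load, Store}, add states in Sat(lock) with every successor in Z. Z1 = {Load, Store, Ack}; fixed.
Sat(A[lock U start]) = {Load, Store, Ack}
Grant ∉ Sat(A[lock U start]) = {Load, Store, Ack}, so the formula does not hold at Grant.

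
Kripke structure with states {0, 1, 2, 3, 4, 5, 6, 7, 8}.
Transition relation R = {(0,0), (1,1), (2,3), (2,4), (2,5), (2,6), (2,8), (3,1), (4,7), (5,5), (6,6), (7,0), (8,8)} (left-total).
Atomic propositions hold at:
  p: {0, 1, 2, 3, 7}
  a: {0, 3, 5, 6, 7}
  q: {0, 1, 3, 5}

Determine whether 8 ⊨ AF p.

AF p: least fixpoint, start Z0 = {0, 1, 2, 3, 7}, add states with every successor in Z. Z1 = {0, 1, 2, 3, 4, 7}; fixed.
Sat(AF p) = {0, 1, 2, 3, 4, 7}
8 ∉ Sat(AF p) = {0, 1, 2, 3, 4, 7}, so the formula does not hold at 8.

No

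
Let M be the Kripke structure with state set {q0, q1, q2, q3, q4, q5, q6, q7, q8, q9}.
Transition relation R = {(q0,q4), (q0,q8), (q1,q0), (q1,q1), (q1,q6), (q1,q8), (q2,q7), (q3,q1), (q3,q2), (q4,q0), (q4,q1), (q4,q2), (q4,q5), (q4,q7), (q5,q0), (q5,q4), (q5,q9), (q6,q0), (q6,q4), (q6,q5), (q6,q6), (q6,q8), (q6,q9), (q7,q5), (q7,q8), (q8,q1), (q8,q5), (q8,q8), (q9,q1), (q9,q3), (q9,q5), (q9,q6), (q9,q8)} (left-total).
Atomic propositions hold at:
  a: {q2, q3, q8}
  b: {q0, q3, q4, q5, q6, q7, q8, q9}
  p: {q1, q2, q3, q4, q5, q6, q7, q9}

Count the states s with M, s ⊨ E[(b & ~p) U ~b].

Sat(~p) = {q0, q8}
Sat(b & ~p) = {q0, q8}
Sat(~b) = {q1, q2}
E[(b & ~p) U ~b]: least fixpoint, start Z0 = Sat(~b) = {q1, q2}, add states in Sat(b & ~p) with some successor in Z. Z1 = {q1, q2, q8}; Z2 = {q0, q1, q2, q8}; fixed.
Sat(E[(b & ~p) U ~b]) = {q0, q1, q2, q8}
|Sat(E[(b & ~p) U ~b])| = |{q0, q1, q2, q8}| = 4.

4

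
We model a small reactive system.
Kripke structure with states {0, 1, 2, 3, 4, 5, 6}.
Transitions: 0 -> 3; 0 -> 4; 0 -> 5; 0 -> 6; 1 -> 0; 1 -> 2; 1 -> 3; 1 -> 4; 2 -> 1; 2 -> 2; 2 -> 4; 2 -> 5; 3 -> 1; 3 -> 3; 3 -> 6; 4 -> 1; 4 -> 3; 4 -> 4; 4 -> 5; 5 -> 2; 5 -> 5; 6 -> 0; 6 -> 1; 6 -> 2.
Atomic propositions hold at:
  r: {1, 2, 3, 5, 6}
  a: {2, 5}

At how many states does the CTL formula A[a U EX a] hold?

Sat(EX a) = {s : some successor in {2, 5}} = {0, 1, 2, 4, 5, 6}
A[a U EX a]: least fixpoint, start Z0 = Sat(EX a) = {0, 1, 2, 4, 5, 6}, add states in Sat(a) with every successor in Z. Already a fixed point.
Sat(A[a U EX a]) = {0, 1, 2, 4, 5, 6}
|Sat(A[a U EX a])| = |{0, 1, 2, 4, 5, 6}| = 6.

6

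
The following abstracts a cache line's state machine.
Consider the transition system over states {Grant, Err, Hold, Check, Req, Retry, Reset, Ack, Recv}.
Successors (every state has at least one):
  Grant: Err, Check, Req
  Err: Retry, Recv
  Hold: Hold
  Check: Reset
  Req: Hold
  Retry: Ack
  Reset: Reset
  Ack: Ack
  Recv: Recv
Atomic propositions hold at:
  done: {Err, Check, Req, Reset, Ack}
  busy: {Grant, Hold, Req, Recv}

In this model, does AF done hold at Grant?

AF done: least fixpoint, start Z0 = {Err, Check, Req, Reset, Ack}, add states with every successor in Z. Z1 = {Grant, Err, Check, Req, Retry, Reset, Ack}; fixed.
Sat(AF done) = {Grant, Err, Check, Req, Retry, Reset, Ack}
Grant ∈ Sat(AF done) = {Grant, Err, Check, Req, Retry, Reset, Ack}, so the formula holds at Grant.

Yes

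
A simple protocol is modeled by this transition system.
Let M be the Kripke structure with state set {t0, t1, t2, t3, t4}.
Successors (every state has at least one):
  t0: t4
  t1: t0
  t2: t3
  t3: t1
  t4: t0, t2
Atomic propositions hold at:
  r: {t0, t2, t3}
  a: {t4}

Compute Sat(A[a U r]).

{t0, t2, t3, t4}

A[a U r]: least fixpoint, start Z0 = Sat(r) = {t0, t2, t3}, add states in Sat(a) with every successor in Z. Z1 = {t0, t2, t3, t4}; fixed.
Sat(A[a U r]) = {t0, t2, t3, t4}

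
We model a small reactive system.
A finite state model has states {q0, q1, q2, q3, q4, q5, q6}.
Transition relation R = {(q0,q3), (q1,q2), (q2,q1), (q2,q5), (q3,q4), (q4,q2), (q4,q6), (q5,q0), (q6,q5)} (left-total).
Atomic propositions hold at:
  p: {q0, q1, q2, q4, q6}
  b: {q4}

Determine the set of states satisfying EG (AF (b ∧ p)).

{q0, q3, q4, q5, q6}

Sat(b ∧ p) = {q4}
AF (b ∧ p): least fixpoint, start Z0 = {q4}, add states with every successor in Z. Z1 = {q3, q4}; Z2 = {q0, q3, q4}; Z3 = {q0, q3, q4, q5}; Z4 = {q0, q3, q4, q5, q6}; fixed.
Sat(AF (b ∧ p)) = {q0, q3, q4, q5, q6}
EG (AF (b ∧ p)): greatest fixpoint, start Z0 = {q0, q3, q4, q5, q6}, keep only states in Sat with some successor in Z. Already a fixed point.
Sat(EG (AF (b ∧ p))) = {q0, q3, q4, q5, q6}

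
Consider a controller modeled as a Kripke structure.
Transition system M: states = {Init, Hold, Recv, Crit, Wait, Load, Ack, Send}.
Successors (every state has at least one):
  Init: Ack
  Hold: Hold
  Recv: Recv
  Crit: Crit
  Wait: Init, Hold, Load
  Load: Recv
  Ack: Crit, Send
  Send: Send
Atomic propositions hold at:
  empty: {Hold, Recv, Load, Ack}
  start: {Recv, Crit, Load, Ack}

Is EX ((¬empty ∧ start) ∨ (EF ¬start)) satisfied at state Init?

Sat(¬empty) = {Init, Crit, Wait, Send}
Sat(¬empty ∧ start) = {Crit}
Sat(¬start) = {Init, Hold, Wait, Send}
EF ¬start: least fixpoint, start Z0 = {Init, Hold, Wait, Send}, add states with some successor in Z. Z1 = {Init, Hold, Wait, Ack, Send}; fixed.
Sat(EF ¬start) = {Init, Hold, Wait, Ack, Send}
Sat((¬empty ∧ start) ∨ (EF ¬start)) = {Init, Hold, Crit, Wait, Ack, Send}
Sat(EX ((¬empty ∧ start) ∨ (EF ¬start))) = {s : some successor in {Init, Hold, Crit, Wait, Ack, Send}} = {Init, Hold, Crit, Wait, Ack, Send}
Init ∈ Sat(EX ((¬empty ∧ start) ∨ (EF ¬start))) = {Init, Hold, Crit, Wait, Ack, Send}, so the formula holds at Init.

Yes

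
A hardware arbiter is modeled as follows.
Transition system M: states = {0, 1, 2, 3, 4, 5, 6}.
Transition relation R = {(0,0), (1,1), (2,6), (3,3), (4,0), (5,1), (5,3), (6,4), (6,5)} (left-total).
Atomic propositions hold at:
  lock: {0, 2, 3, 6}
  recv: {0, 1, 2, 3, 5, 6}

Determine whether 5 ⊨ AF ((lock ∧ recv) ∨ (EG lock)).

Sat(lock ∧ recv) = {0, 2, 3, 6}
EG lock: greatest fixpoint, start Z0 = {0, 2, 3, 6}, keep only states in Sat with some successor in Z. Z1 = {0, 2, 3}; Z2 = {0, 3}; fixed.
Sat(EG lock) = {0, 3}
Sat((lock ∧ recv) ∨ (EG lock)) = {0, 2, 3, 6}
AF ((lock ∧ recv) ∨ (EG lock)): least fixpoint, start Z0 = {0, 2, 3, 6}, add states with every successor in Z. Z1 = {0, 2, 3, 4, 6}; fixed.
Sat(AF ((lock ∧ recv) ∨ (EG lock))) = {0, 2, 3, 4, 6}
5 ∉ Sat(AF ((lock ∧ recv) ∨ (EG lock))) = {0, 2, 3, 4, 6}, so the formula does not hold at 5.

No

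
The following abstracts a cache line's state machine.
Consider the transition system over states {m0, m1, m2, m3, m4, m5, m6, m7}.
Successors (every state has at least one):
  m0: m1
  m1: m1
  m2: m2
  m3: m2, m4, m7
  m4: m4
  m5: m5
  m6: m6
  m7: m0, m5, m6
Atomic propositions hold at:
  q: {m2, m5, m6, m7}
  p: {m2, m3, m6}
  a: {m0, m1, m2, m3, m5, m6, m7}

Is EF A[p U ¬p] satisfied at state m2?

Sat(¬p) = {m0, m1, m4, m5, m7}
A[p U ¬p]: least fixpoint, start Z0 = Sat(¬p) = {m0, m1, m4, m5, m7}, add states in Sat(p) with every successor in Z. Already a fixed point.
Sat(A[p U ¬p]) = {m0, m1, m4, m5, m7}
EF A[p U ¬p]: least fixpoint, start Z0 = {m0, m1, m4, m5, m7}, add states with some successor in Z. Z1 = {m0, m1, m3, m4, m5, m7}; fixed.
Sat(EF A[p U ¬p]) = {m0, m1, m3, m4, m5, m7}
m2 ∉ Sat(EF A[p U ¬p]) = {m0, m1, m3, m4, m5, m7}, so the formula does not hold at m2.

No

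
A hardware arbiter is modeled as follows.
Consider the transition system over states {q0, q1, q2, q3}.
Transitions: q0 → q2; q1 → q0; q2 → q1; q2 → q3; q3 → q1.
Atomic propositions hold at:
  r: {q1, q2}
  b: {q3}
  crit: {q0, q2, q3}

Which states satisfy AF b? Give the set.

{q3}

AF b: least fixpoint, start Z0 = {q3}, add states with every successor in Z. Already a fixed point.
Sat(AF b) = {q3}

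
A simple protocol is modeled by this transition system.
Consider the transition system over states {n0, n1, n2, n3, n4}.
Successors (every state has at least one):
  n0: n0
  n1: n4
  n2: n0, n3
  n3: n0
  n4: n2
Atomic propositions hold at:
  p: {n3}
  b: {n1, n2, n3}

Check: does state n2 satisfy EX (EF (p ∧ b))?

Sat(p ∧ b) = {n3}
EF (p ∧ b): least fixpoint, start Z0 = {n3}, add states with some successor in Z. Z1 = {n2, n3}; Z2 = {n2, n3, n4}; Z3 = {n1, n2, n3, n4}; fixed.
Sat(EF (p ∧ b)) = {n1, n2, n3, n4}
Sat(EX (EF (p ∧ b))) = {s : some successor in {n1, n2, n3, n4}} = {n1, n2, n4}
n2 ∈ Sat(EX (EF (p ∧ b))) = {n1, n2, n4}, so the formula holds at n2.

Yes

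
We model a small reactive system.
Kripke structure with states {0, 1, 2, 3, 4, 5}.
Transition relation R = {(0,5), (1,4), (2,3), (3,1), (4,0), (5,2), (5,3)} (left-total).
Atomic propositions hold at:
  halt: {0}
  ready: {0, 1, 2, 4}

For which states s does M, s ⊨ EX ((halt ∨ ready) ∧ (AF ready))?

Sat(halt ∨ ready) = {0, 1, 2, 4}
AF ready: least fixpoint, start Z0 = {0, 1, 2, 4}, add states with every successor in Z. Z1 = {0, 1, 2, 3, 4}; Z2 = {0, 1, 2, 3, 4, 5}; fixed.
Sat(AF ready) = {0, 1, 2, 3, 4, 5}
Sat((halt ∨ ready) ∧ (AF ready)) = {0, 1, 2, 4}
Sat(EX ((halt ∨ ready) ∧ (AF ready))) = {s : some successor in {0, 1, 2, 4}} = {1, 3, 4, 5}

{1, 3, 4, 5}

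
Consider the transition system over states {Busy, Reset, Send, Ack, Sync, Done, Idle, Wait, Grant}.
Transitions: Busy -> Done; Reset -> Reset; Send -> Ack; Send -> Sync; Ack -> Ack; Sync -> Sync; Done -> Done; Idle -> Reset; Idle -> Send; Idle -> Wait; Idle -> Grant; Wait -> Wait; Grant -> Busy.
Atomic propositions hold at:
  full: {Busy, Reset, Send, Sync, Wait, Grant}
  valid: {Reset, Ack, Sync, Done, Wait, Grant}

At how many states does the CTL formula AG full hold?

3

AG full: greatest fixpoint, start Z0 = {Busy, Reset, Send, Sync, Wait, Grant}, keep only states in Sat with every successor in Z. Z1 = {Reset, Sync, Wait, Grant}; Z2 = {Reset, Sync, Wait}; fixed.
Sat(AG full) = {Reset, Sync, Wait}
|Sat(AG full)| = |{Reset, Sync, Wait}| = 3.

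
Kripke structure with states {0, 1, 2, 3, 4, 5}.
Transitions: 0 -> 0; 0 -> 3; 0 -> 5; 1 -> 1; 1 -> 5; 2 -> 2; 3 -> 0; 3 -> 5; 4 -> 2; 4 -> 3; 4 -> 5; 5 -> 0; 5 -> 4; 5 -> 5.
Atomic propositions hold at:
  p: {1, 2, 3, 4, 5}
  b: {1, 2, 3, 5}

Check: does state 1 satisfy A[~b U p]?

Sat(~b) = {0, 4}
A[~b U p]: least fixpoint, start Z0 = Sat(p) = {1, 2, 3, 4, 5}, add states in Sat(~b) with every successor in Z. Already a fixed point.
Sat(A[~b U p]) = {1, 2, 3, 4, 5}
1 ∈ Sat(A[~b U p]) = {1, 2, 3, 4, 5}, so the formula holds at 1.

Yes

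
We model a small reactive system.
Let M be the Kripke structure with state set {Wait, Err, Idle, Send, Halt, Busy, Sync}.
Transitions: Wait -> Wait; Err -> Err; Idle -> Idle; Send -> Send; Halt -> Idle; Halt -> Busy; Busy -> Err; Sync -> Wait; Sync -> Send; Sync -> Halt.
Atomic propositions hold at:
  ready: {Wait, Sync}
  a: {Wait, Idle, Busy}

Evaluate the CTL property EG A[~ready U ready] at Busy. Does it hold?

No

Sat(~ready) = {Err, Idle, Send, Halt, Busy}
A[~ready U ready]: least fixpoint, start Z0 = Sat(ready) = {Wait, Sync}, add states in Sat(~ready) with every successor in Z. Already a fixed point.
Sat(A[~ready U ready]) = {Wait, Sync}
EG A[~ready U ready]: greatest fixpoint, start Z0 = {Wait, Sync}, keep only states in Sat with some successor in Z. Already a fixed point.
Sat(EG A[~ready U ready]) = {Wait, Sync}
Busy ∉ Sat(EG A[~ready U ready]) = {Wait, Sync}, so the formula does not hold at Busy.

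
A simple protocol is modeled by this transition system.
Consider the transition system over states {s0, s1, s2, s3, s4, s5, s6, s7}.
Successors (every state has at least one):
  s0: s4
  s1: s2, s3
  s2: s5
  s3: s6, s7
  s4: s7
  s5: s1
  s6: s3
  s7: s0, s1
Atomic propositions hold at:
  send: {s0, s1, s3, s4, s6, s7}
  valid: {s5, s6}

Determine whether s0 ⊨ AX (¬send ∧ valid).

No

Sat(¬send) = {s2, s5}
Sat(¬send ∧ valid) = {s5}
Sat(AX (¬send ∧ valid)) = {s : every successor in {s5}} = {s2}
s0 ∉ Sat(AX (¬send ∧ valid)) = {s2}, so the formula does not hold at s0.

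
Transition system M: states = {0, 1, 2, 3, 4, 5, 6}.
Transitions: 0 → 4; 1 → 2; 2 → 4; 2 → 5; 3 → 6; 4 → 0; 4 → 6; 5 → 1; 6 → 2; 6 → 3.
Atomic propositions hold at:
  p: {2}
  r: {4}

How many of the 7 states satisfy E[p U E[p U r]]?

2

E[p U r]: least fixpoint, start Z0 = Sat(r) = {4}, add states in Sat(p) with some successor in Z. Z1 = {2, 4}; fixed.
Sat(E[p U r]) = {2, 4}
E[p U E[p U r]]: least fixpoint, start Z0 = Sat(E[p U r]) = {2, 4}, add states in Sat(p) with some successor in Z. Already a fixed point.
Sat(E[p U E[p U r]]) = {2, 4}
|Sat(E[p U E[p U r]])| = |{2, 4}| = 2.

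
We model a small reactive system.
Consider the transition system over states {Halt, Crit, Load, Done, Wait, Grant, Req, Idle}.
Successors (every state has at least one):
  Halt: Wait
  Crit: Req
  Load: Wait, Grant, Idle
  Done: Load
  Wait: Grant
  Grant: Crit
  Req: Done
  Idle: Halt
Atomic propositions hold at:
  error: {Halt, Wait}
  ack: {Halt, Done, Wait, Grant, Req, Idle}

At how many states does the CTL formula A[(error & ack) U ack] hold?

Sat(error & ack) = {Halt, Wait}
A[(error & ack) U ack]: least fixpoint, start Z0 = Sat(ack) = {Halt, Done, Wait, Grant, Req, Idle}, add states in Sat(error & ack) with every successor in Z. Already a fixed point.
Sat(A[(error & ack) U ack]) = {Halt, Done, Wait, Grant, Req, Idle}
|Sat(A[(error & ack) U ack])| = |{Halt, Done, Wait, Grant, Req, Idle}| = 6.

6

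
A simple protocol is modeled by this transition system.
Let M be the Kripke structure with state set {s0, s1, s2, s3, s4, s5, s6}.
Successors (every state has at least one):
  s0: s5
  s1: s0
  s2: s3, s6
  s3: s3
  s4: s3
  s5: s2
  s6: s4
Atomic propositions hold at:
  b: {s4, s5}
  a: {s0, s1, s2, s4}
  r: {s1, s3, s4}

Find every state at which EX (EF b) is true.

EF b: least fixpoint, start Z0 = {s4, s5}, add states with some successor in Z. Z1 = {s0, s4, s5, s6}; Z2 = {s0, s1, s2, s4, s5, s6}; fixed.
Sat(EF b) = {s0, s1, s2, s4, s5, s6}
Sat(EX (EF b)) = {s : some successor in {s0, s1, s2, s4, s5, s6}} = {s0, s1, s2, s5, s6}

{s0, s1, s2, s5, s6}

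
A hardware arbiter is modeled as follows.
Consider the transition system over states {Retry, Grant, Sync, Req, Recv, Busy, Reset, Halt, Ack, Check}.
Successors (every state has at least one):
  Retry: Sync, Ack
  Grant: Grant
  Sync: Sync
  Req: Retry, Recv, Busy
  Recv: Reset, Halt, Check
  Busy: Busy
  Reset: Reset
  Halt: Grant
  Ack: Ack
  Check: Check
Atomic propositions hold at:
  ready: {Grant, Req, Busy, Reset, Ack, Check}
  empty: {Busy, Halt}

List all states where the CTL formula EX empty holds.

Sat(EX empty) = {s : some successor in {Busy, Halt}} = {Req, Recv, Busy}

{Req, Recv, Busy}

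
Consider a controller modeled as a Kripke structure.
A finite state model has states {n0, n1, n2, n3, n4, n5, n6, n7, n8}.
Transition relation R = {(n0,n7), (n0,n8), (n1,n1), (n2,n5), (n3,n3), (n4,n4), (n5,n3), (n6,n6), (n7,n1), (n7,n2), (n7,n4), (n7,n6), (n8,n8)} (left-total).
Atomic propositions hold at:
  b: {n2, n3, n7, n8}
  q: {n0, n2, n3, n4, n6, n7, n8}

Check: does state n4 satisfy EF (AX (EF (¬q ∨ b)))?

Sat(¬q) = {n1, n5}
Sat(¬q ∨ b) = {n1, n2, n3, n5, n7, n8}
EF (¬q ∨ b): least fixpoint, start Z0 = {n1, n2, n3, n5, n7, n8}, add states with some successor in Z. Z1 = {n0, n1, n2, n3, n5, n7, n8}; fixed.
Sat(EF (¬q ∨ b)) = {n0, n1, n2, n3, n5, n7, n8}
Sat(AX (EF (¬q ∨ b))) = {s : every successor in {n0, n1, n2, n3, n5, n7, n8}} = {n0, n1, n2, n3, n5, n8}
EF (AX (EF (¬q ∨ b))): least fixpoint, start Z0 = {n0, n1, n2, n3, n5, n8}, add states with some successor in Z. Z1 = {n0, n1, n2, n3, n5, n7, n8}; fixed.
Sat(EF (AX (EF (¬q ∨ b)))) = {n0, n1, n2, n3, n5, n7, n8}
n4 ∉ Sat(EF (AX (EF (¬q ∨ b)))) = {n0, n1, n2, n3, n5, n7, n8}, so the formula does not hold at n4.

No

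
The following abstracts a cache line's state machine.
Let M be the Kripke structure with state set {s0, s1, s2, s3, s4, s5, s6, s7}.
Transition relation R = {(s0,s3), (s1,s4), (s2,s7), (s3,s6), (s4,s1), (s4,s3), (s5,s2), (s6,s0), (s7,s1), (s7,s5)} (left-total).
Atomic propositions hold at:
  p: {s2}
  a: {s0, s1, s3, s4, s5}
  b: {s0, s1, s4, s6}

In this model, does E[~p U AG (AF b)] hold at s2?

No

Sat(~p) = {s0, s1, s3, s4, s5, s6, s7}
AF b: least fixpoint, start Z0 = {s0, s1, s4, s6}, add states with every successor in Z. Z1 = {s0, s1, s3, s4, s6}; fixed.
Sat(AF b) = {s0, s1, s3, s4, s6}
AG (AF b): greatest fixpoint, start Z0 = {s0, s1, s3, s4, s6}, keep only states in Sat with every successor in Z. Already a fixed point.
Sat(AG (AF b)) = {s0, s1, s3, s4, s6}
E[~p U AG (AF b)]: least fixpoint, start Z0 = Sat(AG (AF b)) = {s0, s1, s3, s4, s6}, add states in Sat(~p) with some successor in Z. Z1 = {s0, s1, s3, s4, s6, s7}; fixed.
Sat(E[~p U AG (AF b)]) = {s0, s1, s3, s4, s6, s7}
s2 ∉ Sat(E[~p U AG (AF b)]) = {s0, s1, s3, s4, s6, s7}, so the formula does not hold at s2.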